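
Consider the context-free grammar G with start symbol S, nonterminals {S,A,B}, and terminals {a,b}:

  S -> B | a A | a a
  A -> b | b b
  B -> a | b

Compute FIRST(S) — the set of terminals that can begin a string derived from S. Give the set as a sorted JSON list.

Compute FIRST by fixpoint:
pass 1:
  A via A→b: +{b}
  B via B→a: +{a}
  B via B→b: +{b}
  S via S→B: +{a,b}
  FIRST(S)={a,b}  FIRST(A)={b}  FIRST(B)={a,b}
pass 2: (stable)
  FIRST(S)={a,b}  FIRST(A)={b}  FIRST(B)={a,b}

FIRST(S) = ["a", "b"]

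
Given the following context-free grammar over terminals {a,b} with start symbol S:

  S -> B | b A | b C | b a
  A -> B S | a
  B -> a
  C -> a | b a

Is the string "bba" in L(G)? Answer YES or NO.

CNF form of G:
  S -> T0 A | T0 C | T0 T1 | a
  A -> B S | a
  B -> a
  C -> T0 T1 | a
  T0 -> b
  T1 -> a

Fill CYK table bottom-up:
  cell(0,0) b: {T0}  orig:{}
  cell(1,1) b: {T0}  orig:{}
  cell(2,2) a: {A,B,C,S,T1}  orig:{A,B,C,S}
  cell(0,1) bb: ∅
  cell(1,2) ba: {C,S}
  cell(0,2) bba: {S}

S ∈ T[0,2] ⇒ YES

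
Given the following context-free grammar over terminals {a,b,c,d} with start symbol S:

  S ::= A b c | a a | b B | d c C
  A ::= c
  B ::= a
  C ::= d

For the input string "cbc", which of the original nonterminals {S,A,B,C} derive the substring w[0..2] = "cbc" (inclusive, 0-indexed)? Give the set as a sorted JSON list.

CNF form of G:
  S -> A X4 | T0 B | T2 T2 | T3 X5
  A -> c
  B -> a
  C -> d
  T0 -> b
  T1 -> c
  T2 -> a
  T3 -> d
  X4 -> T0 T1
  X5 -> T1 C

CYK table (by increasing span), restricted to cells inside w[0..2]:
  [0..0]={A,T1}  "c"  orig:{A}
  [1..1]={T0}  "b"  orig:{}
  [2..2]={A,T1}  "c"  orig:{A}
  [0..1]=∅  "cb"
  [1..2]={X4}  "bc"  orig:{}
  [0..2]={S}  "cbc"

Original NTs in T[0,2] deriving "cbc": ["S"]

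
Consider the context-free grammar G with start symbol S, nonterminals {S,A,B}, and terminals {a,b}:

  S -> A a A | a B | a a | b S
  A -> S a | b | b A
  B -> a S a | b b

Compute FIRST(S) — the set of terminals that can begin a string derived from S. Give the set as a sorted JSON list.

FIRST sets, iterate to fixpoint:
[1]
  A via A→b: +{b}
  B via B→a S a: +{a}
  B via B→b b: +{b}
  S via S→A a A: +{b}
  S via S→a B: +{a}
  FIRST(S)={a,b}  FIRST(A)={b}  FIRST(B)={a,b}
[2]
  A via A→S a: +{a}
  FIRST(S)={a,b}  FIRST(A)={a,b}  FIRST(B)={a,b}
[3] (no change)
  FIRST(S)={a,b}  FIRST(A)={a,b}  FIRST(B)={a,b}

FIRST(S) = ["a", "b"]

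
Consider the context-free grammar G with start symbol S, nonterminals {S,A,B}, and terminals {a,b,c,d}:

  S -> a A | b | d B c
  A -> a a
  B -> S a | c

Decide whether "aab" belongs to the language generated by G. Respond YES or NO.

CNF form of G:
  S -> T0 A | T1 X3 | b
  A -> T0 T0
  B -> S T0 | c
  T0 -> a
  T1 -> d
  T2 -> c
  X3 -> B T2

CYK fill:
  [0..0]={T0}  "a"  orig:{}
  [1..1]={T0}  "a"  orig:{}
  [2..2]={S}  "b"
  [0..1]={A}  "aa"
  [1..2]=∅  "ab"
  [0..2]=∅  "aab"

S ∉ T[0,2] ⇒ NO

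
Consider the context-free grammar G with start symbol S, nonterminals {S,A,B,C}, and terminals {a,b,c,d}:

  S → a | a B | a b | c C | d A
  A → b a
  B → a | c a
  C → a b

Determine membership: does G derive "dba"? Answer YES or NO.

CNF form of G:
  S -> T1 B | T1 T0 | T2 C | T3 A | a
  A -> T0 T1
  B -> T2 T1 | a
  C -> T1 T0
  T0 -> b
  T1 -> a
  T2 -> c
  T3 -> d

CYK fill:
  cell(0,0) d: {T3}  orig:{}
  cell(1,1) b: {T0}  orig:{}
  cell(2,2) a: {B,S,T1}  orig:{B,S}
  cell(0,1) db: ∅
  cell(1,2) ba: {A}
  cell(0,2) dba: {S}

S ∈ T[0,2] ⇒ YES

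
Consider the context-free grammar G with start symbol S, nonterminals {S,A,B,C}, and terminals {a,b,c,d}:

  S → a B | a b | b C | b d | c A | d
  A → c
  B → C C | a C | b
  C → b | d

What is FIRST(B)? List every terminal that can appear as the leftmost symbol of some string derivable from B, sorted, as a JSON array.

FIRST iteration:
[1]
  A via A→c: +{c}
  B via B→a C: +{a}
  B via B→b: +{b}
  C via C→b: +{b}
  C via C→d: +{d}
  S via S→a B: +{a}
  S via S→b C: +{b}
  S via S→c A: +{c}
  S via S→d: +{d}
  FIRST[S]={a,b,c,d}  FIRST[A]={c}  FIRST[B]={a,b}  FIRST[C]={b,d}
[2]
  B via B→C C: +{d}
  FIRST[S]={a,b,c,d}  FIRST[A]={c}  FIRST[B]={a,b,d}  FIRST[C]={b,d}
[3] (stable)
  FIRST[S]={a,b,c,d}  FIRST[A]={c}  FIRST[B]={a,b,d}  FIRST[C]={b,d}

FIRST(B) = ["a", "b", "d"]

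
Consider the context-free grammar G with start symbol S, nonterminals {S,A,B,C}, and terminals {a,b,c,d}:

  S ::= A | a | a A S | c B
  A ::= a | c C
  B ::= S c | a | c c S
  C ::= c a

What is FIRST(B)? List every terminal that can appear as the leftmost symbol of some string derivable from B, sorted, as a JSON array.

FIRST iteration:
iter 1:
  A via A→a: +{a}
  A via A→c C: +{c}
  B via B→a: +{a}
  B via B→c c S: +{c}
  C via C→c a: +{c}
  S via S→A: +{a,c}
  S: {a,c}  A: {a,c}  B: {a,c}  C: {c}
iter 2: — fixpoint
  S: {a,c}  A: {a,c}  B: {a,c}  C: {c}

FIRST(B) = ["a", "c"]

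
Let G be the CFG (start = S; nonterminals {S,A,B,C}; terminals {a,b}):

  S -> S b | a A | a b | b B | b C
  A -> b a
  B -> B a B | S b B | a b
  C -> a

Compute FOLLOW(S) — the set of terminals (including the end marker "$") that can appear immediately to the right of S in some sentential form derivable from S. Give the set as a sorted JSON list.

Compute FIRST by fixpoint:
round 1:
  A via A→b a: +{b}
  B via B→a b: +{a}
  C via C→a: +{a}
  S via S→a A: +{a}
  S via S→b B: +{b}
  S: {a,b}  A: {b}  B: {a}  C: {a}
round 2:
  B via B→S b B: +{b}
  S: {a,b}  A: {b}  B: {a,b}  C: {a}
round 3: (stable)
  S: {a,b}  A: {b}  B: {a,b}  C: {a}

Compute FOLLOW by fixpoint:
seed FOLLOW(S) with $
iter 1:
  B→B a B: FOLLOW(B) ⊇ FIRST(a) = {a}; new: +{a}
  B→S b B: FOLLOW(S) ⊇ FIRST(b) = {b}; new: +{b}
  S→a A: FOLLOW(A) ⊇ FOLLOW(S) ⊇ {$,b}; new: +{$,b}
  S→b B: FOLLOW(B) ⊇ FOLLOW(S) ⊇ {$,b}; new: +{$,b}
  S→b C: FOLLOW(C) ⊇ FOLLOW(S) ⊇ {$,b}; new: +{$,b}
  FOLLOW[S]={$,b}  FOLLOW[A]={$,b}  FOLLOW[B]={$,a,b}  FOLLOW[C]={$,b}
iter 2: (stable)
  FOLLOW[S]={$,b}  FOLLOW[A]={$,b}  FOLLOW[B]={$,a,b}  FOLLOW[C]={$,b}

FOLLOW(S) = ["$", "b"]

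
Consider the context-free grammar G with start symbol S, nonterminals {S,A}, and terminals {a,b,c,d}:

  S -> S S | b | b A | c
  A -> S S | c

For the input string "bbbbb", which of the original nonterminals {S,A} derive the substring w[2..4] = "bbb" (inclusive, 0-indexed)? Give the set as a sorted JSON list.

CNF form of G:
  S -> S S | T0 A | b | c
  A -> S S | c
  T0 -> b

Fill CYK table bottom-up (cells [i..j] with 2 ≤ i ≤ j ≤ 4 only):
  [2..2]={S,T0}  "b"  orig:{S}
  [3..3]={S,T0}  "b"  orig:{S}
  [4..4]={S,T0}  "b"  orig:{S}
  [2..3]={A,S}  "bb"
  [3..4]={A,S}  "bb"
  [2..4]={A,S}  "bbb"

Original NTs in T[2,4] deriving "bbb": ["A", "S"]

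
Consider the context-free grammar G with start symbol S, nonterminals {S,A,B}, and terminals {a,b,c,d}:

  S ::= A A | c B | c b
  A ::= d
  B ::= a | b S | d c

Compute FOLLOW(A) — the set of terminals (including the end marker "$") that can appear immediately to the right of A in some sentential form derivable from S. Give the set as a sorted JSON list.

Compute FIRST by fixpoint:
pass 1:
  A via A→d: +{d}
  B via B→a: +{a}
  B via B→b S: +{b}
  B via B→d c: +{d}
  S via S→A A: +{d}
  S via S→c B: +{c}
  FIRST(S)={c,d}  FIRST(A)={d}  FIRST(B)={a,b,d}
pass 2: (stable)
  FIRST(S)={c,d}  FIRST(A)={d}  FIRST(B)={a,b,d}

FOLLOW sets:
seed FOLLOW(S) with $
round 1:
  S→A A: FOLLOW(A) ⊇ FIRST(A) = {d}; new: +{d}
  S→A A: FOLLOW(A) ⊇ FOLLOW(S) ⊇ {$}; new: +{$}
  S→c B: FOLLOW(B) ⊇ FOLLOW(S) ⊇ {$}; new: +{$}
  S: {$}  A: {$,d}  B: {$}
round 2: (stable)
  S: {$}  A: {$,d}  B: {$}

FOLLOW(A) = ["$", "d"]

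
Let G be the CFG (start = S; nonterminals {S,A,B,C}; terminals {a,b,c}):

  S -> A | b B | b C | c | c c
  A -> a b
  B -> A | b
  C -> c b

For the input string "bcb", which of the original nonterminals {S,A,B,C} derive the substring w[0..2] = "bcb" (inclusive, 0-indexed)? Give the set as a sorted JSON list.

Convert to CNF:
  S -> T0 T1 | T1 B | T1 C | T2 T2 | c
  A -> T0 T1
  B -> T0 T1 | b
  C -> T2 T1
  T0 -> a
  T1 -> b
  T2 -> c

CYK fill, restricted to cells inside w[0..2]:
  [0..0]={B,T1}  "b"  orig:{B}
  [1..1]={S,T2}  "c"  orig:{S}
  [2..2]={B,T1}  "b"  orig:{B}
  [0..1]=∅  "bc"
  [1..2]={C}  "cb"
  [0..2]={S}  "bcb"

Original NTs in T[0,2] deriving "bcb": ["S"]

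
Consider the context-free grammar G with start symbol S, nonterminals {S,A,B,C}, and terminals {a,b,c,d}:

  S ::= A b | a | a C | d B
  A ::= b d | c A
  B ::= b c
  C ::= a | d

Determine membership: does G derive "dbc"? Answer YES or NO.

CNF form of G:
  S -> A T0 | T1 B | T3 C | a
  A -> T0 T1 | T2 A
  B -> T0 T2
  C -> a | d
  T0 -> b
  T1 -> d
  T2 -> c
  T3 -> a

CYK fill:
  cell(0,0) d: {C,T1}  orig:{C}
  cell(1,1) b: {T0}  orig:{}
  cell(2,2) c: {T2}  orig:{}
  cell(0,1) db: ∅
  cell(1,2) bc: {B}
  cell(0,2) dbc: {S}

S ∈ T[0,2] ⇒ YES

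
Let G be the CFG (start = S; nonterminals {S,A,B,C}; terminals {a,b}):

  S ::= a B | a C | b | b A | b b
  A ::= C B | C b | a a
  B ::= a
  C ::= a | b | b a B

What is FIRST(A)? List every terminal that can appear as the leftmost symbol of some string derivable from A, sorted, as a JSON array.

FIRST iteration:
iter 1:
  A via A→a a: +{a}
  B via B→a: +{a}
  C via C→a: +{a}
  C via C→b: +{b}
  S via S→a B: +{a}
  S via S→b: +{b}
  FIRST[S]={a,b}  FIRST[A]={a}  FIRST[B]={a}  FIRST[C]={a,b}
iter 2:
  A via A→C B: +{b}
  FIRST[S]={a,b}  FIRST[A]={a,b}  FIRST[B]={a}  FIRST[C]={a,b}
iter 3: done
  FIRST[S]={a,b}  FIRST[A]={a,b}  FIRST[B]={a}  FIRST[C]={a,b}

FIRST(A) = ["a", "b"]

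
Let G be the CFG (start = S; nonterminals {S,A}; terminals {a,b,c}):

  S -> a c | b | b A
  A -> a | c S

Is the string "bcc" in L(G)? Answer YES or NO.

Convert to CNF:
  S -> T1 T0 | T2 A | b
  A -> T0 S | a
  T0 -> c
  T1 -> a
  T2 -> b

CYK fill:
  T[0,0] 'b' = {S,T2}  orig:{S}
  T[1,1] 'c' = {T0}  orig:{}
  T[2,2] 'c' = {T0}  orig:{}
  T[0,1] 'bc' = ∅
  T[1,2] 'cc' = ∅
  T[0,2] 'bcc' = ∅

S ∉ T[0,2] ⇒ NO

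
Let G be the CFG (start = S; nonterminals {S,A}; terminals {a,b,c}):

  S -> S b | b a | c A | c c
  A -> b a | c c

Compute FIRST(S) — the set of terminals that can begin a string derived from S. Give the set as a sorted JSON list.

FIRST sets, iterate to fixpoint:
[1]
  A via A→b a: +{b}
  A via A→c c: +{c}
  S via S→b a: +{b}
  S via S→c A: +{c}
  FIRST(S)={b,c}  FIRST(A)={b,c}
[2] done
  FIRST(S)={b,c}  FIRST(A)={b,c}

FIRST(S) = ["b", "c"]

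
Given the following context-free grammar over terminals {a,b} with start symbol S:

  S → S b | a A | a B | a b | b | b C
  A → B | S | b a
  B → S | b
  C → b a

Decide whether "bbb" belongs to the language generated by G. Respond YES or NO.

CNF form of G:
  S -> S T0 | T0 C | T1 A | T1 B | T1 T0 | b
  A -> S T0 | T0 C | T0 T1 | T1 A | T1 B | T1 T0 | b
  B -> S T0 | T0 C | T1 A | T1 B | T1 T0 | b
  C -> T0 T1
  T0 -> b
  T1 -> a

Fill CYK table bottom-up:
  cell(0,0) b: {A,B,S,T0}  orig:{A,B,S}
  cell(1,1) b: {A,B,S,T0}  orig:{A,B,S}
  cell(2,2) b: {A,B,S,T0}  orig:{A,B,S}
  cell(0,1) bb: {A,B,S}
  cell(1,2) bb: {A,B,S}
  cell(0,2) bbb: {A,B,S}

S ∈ T[0,2] ⇒ YES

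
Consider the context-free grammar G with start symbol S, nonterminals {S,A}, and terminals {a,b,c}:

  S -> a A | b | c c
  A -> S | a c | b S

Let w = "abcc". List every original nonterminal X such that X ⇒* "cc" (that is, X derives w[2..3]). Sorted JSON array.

CNF form of G:
  S -> T0 A | T1 T1 | b
  A -> T0 A | T0 T1 | T1 T1 | T2 S | b
  T0 -> a
  T1 -> c
  T2 -> b

Fill CYK table bottom-up, restricted to cells inside w[2..3]:
  [2..2]={T1}  "c"  orig:{}
  [3..3]={T1}  "c"  orig:{}
  [2..3]={A,S}  "cc"

Original NTs in T[2,3] deriving "cc": ["A", "S"]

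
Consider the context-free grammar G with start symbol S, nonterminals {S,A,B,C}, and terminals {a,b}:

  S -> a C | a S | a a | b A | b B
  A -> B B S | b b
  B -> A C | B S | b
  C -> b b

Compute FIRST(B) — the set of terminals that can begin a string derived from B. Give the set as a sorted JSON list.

Compute FIRST by fixpoint:
iter 1:
  A via A→b b: +{b}
  B via B→A C: +{b}
  C via C→b b: +{b}
  S via S→a C: +{a}
  S via S→b A: +{b}
  S: {a,b}  A: {b}  B: {b}  C: {b}
iter 2: (no change)
  S: {a,b}  A: {b}  B: {b}  C: {b}

FIRST(B) = ["b"]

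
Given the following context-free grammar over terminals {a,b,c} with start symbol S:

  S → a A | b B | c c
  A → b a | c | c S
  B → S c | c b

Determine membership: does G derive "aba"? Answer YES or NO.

Convert to CNF:
  S -> T0 B | T1 A | T2 T2
  A -> T0 T1 | T2 S | c
  B -> S T2 | T2 T0
  T0 -> b
  T1 -> a
  T2 -> c

CYK table (by increasing span):
  cell(0,0) a: {T1}  orig:{}
  cell(1,1) b: {T0}  orig:{}
  cell(2,2) a: {T1}  orig:{}
  cell(0,1) ab: ∅
  cell(1,2) ba: {A}
  cell(0,2) aba: {S}

S ∈ T[0,2] ⇒ YES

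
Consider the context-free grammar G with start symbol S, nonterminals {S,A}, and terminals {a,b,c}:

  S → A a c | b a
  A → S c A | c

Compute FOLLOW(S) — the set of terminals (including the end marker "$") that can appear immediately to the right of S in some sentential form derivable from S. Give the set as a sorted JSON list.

Compute FIRST by fixpoint:
round 1:
  A via A→c: +{c}
  S via S→A a c: +{c}
  S via S→b a: +{b}
  FIRST(S)={b,c}  FIRST(A)={c}
round 2:
  A via A→S c A: +{b}
  FIRST(S)={b,c}  FIRST(A)={b,c}
round 3: (no change)
  FIRST(S)={b,c}  FIRST(A)={b,c}

FOLLOW iteration:
seed FOLLOW(S) with $
[1]
  A→S c A: FOLLOW(S) ⊇ FIRST(c) = {c}; new: +{c}
  S→A a c: FOLLOW(A) ⊇ FIRST(a) = {a}; new: +{a}
  S: {$,c}  A: {a}
[2] — fixpoint
  S: {$,c}  A: {a}

FOLLOW(S) = ["$", "c"]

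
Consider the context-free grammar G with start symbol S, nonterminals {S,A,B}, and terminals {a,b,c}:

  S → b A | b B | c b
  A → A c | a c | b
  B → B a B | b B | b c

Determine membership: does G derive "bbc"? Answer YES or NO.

CNF form of G:
  S -> T0 T2 | T2 A | T2 B
  A -> A T0 | T1 T0 | b
  B -> B X3 | T2 B | T2 T0
  T0 -> c
  T1 -> a
  T2 -> b
  X3 -> T1 B

CYK fill:
  cell(0,0) b: {A,T2}  orig:{A}
  cell(1,1) b: {A,T2}  orig:{A}
  cell(2,2) c: {T0}  orig:{}
  cell(0,1) bb: {S}
  cell(1,2) bc: {A,B}
  cell(0,2) bbc: {B,S}

S ∈ T[0,2] ⇒ YES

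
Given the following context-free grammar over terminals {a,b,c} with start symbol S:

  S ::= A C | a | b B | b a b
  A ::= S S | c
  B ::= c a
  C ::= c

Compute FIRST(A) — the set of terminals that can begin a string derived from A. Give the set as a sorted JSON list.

FIRST iteration:
round 1:
  A via A→c: +{c}
  B via B→c a: +{c}
  C via C→c: +{c}
  S via S→A C: +{c}
  S via S→a: +{a}
  S via S→b B: +{b}
  FIRST[S]={a,b,c}  FIRST[A]={c}  FIRST[B]={c}  FIRST[C]={c}
round 2:
  A via A→S S: +{a,b}
  FIRST[S]={a,b,c}  FIRST[A]={a,b,c}  FIRST[B]={c}  FIRST[C]={c}
round 3: (no change)
  FIRST[S]={a,b,c}  FIRST[A]={a,b,c}  FIRST[B]={c}  FIRST[C]={c}

FIRST(A) = ["a", "b", "c"]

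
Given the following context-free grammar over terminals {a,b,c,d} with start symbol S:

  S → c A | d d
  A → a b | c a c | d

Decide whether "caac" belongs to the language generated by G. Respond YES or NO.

CNF form of G:
  S -> T2 A | T3 T3
  A -> T0 T1 | T2 X4 | d
  T0 -> a
  T1 -> b
  T2 -> c
  T3 -> d
  X4 -> T0 T2

CYK fill:
  cell(0,0) c: {T2}  orig:{}
  cell(1,1) a: {T0}  orig:{}
  cell(2,2) a: {T0}  orig:{}
  cell(3,3) c: {T2}  orig:{}
  cell(0,1) ca: ∅
  cell(1,2) aa: ∅
  cell(2,3) ac: {X4}  orig:{}
  cell(0,2) caa: ∅
  cell(1,3) aac: ∅
  cell(0,3) caac: ∅

S ∉ T[0,3] ⇒ NO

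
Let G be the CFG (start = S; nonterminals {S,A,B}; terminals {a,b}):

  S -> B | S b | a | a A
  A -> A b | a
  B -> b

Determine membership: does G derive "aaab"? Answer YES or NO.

CNF form of G:
  S -> S T0 | T1 A | a | b
  A -> A T0 | a
  B -> b
  T0 -> b
  T1 -> a

Fill CYK table bottom-up:
  T[0,0] 'a' = {A,S,T1}  orig:{A,S}
  T[1,1] 'a' = {A,S,T1}  orig:{A,S}
  T[2,2] 'a' = {A,S,T1}  orig:{A,S}
  T[3,3] 'b' = {B,S,T0}  orig:{B,S}
  T[0,1] 'aa' = {S}
  T[1,2] 'aa' = {S}
  T[2,3] 'ab' = {A,S}
  T[0,2] 'aaa' = ∅
  T[1,3] 'aab' = {S}
  T[0,3] 'aaab' = ∅

S ∉ T[0,3] ⇒ NO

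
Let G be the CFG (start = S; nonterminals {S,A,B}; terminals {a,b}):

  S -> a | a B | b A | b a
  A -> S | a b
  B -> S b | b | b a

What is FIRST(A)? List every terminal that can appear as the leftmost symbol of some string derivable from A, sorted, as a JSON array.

FIRST sets, iterate to fixpoint:
round 1:
  A via A→a b: +{a}
  B via B→b: +{b}
  S via S→a: +{a}
  S via S→b A: +{b}
  FIRST(S)={a,b}  FIRST(A)={a}  FIRST(B)={b}
round 2:
  A via A→S: +{b}
  B via B→S b: +{a}
  FIRST(S)={a,b}  FIRST(A)={a,b}  FIRST(B)={a,b}
round 3: (no change)
  FIRST(S)={a,b}  FIRST(A)={a,b}  FIRST(B)={a,b}

FIRST(A) = ["a", "b"]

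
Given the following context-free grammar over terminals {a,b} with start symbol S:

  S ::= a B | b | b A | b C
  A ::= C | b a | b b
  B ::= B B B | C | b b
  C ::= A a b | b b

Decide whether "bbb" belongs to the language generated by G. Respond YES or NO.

Convert to CNF:
  S -> T0 B | T1 A | T1 C | b
  A -> A X2 | T1 T0 | T1 T1
  B -> A X3 | B X4 | T1 T1
  C -> A X5 | T1 T1
  T0 -> a
  T1 -> b
  X2 -> T0 T1
  X3 -> T0 T1
  X4 -> B B
  X5 -> T0 T1

CYK fill:
  cell(0,0) b: {S,T1}  orig:{S}
  cell(1,1) b: {S,T1}  orig:{S}
  cell(2,2) b: {S,T1}  orig:{S}
  cell(0,1) bb: {A,B,C}
  cell(1,2) bb: {A,B,C}
  cell(0,2) bbb: {S}

S ∈ T[0,2] ⇒ YES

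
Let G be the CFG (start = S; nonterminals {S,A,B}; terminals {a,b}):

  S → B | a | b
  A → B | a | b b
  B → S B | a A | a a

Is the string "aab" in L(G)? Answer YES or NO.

Convert to CNF:
  S -> S B | T0 A | T0 T0 | a | b
  A -> S B | T0 A | T0 T0 | T1 T1 | a
  B -> S B | T0 A | T0 T0
  T0 -> a
  T1 -> b

CYK fill:
  [0..0]={A,S,T0}  "a"  orig:{A,S}
  [1..1]={A,S,T0}  "a"  orig:{A,S}
  [2..2]={S,T1}  "b"  orig:{S}
  [0..1]={A,B,S}  "aa"
  [1..2]=∅  "ab"
  [0..2]=∅  "aab"

S ∉ T[0,2] ⇒ NO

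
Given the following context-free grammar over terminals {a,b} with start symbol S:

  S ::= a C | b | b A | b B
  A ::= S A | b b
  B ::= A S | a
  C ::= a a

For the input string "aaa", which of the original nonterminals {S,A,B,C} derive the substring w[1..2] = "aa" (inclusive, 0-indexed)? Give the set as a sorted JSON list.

CNF form of G:
  S -> T0 A | T0 B | T1 C | b
  A -> S A | T0 T0
  B -> A S | a
  C -> T1 T1
  T0 -> b
  T1 -> a

CYK fill, restricted to cells inside w[1..2]:
  [1..1]={B,T1}  "a"  orig:{B}
  [2..2]={B,T1}  "a"  orig:{B}
  [1..2]={C}  "aa"

Original NTs in T[1,2] deriving "aa": ["C"]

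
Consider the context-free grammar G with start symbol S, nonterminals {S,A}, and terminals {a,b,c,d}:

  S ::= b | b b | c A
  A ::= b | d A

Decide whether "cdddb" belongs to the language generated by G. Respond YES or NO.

CNF form of G:
  S -> T1 T1 | T2 A | b
  A -> T0 A | b
  T0 -> d
  T1 -> b
  T2 -> c

CYK table (by increasing span):
  [0..0]={T2}  "c"  orig:{}
  [1..1]={T0}  "d"  orig:{}
  [2..2]={T0}  "d"  orig:{}
  [3..3]={T0}  "d"  orig:{}
  [4..4]={A,S,T1}  "b"  orig:{A,S}
  [0..1]=∅  "cd"
  [1..2]=∅  "dd"
  [2..3]=∅  "dd"
  [3..4]={A}  "db"
  [0..2]=∅  "cdd"
  [1..3]=∅  "ddd"
  [2..4]={A}  "ddb"
  [0..3]=∅  "cddd"
  [1..4]={A}  "dddb"
  [0..4]={S}  "cdddb"

S ∈ T[0,4] ⇒ YES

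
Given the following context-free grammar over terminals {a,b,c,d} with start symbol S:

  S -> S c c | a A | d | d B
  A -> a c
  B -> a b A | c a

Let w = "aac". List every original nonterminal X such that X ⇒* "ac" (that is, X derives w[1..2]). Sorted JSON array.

CNF form of G:
  S -> S X5 | T0 A | T3 B | d
  A -> T0 T1
  B -> T0 X4 | T1 T0
  T0 -> a
  T1 -> c
  T2 -> b
  T3 -> d
  X4 -> T2 A
  X5 -> T1 T1

CYK fill, restricted to cells inside w[1..2]:
  T[1,1] 'a' = {T0}  orig:{}
  T[2,2] 'c' = {T1}  orig:{}
  T[1,2] 'ac' = {A}

Original NTs in T[1,2] deriving "ac": ["A"]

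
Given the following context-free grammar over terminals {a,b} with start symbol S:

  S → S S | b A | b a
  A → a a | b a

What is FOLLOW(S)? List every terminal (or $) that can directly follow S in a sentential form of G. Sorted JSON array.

Compute FIRST by fixpoint:
[1]
  A via A→a a: +{a}
  A via A→b a: +{b}
  S via S→b A: +{b}
  FIRST(S)={b}  FIRST(A)={a,b}
[2] — fixpoint
  FIRST(S)={b}  FIRST(A)={a,b}

FOLLOW sets:
FOLLOW(S) := {$}
round 1:
  S→S S: FOLLOW(S) ⊇ FIRST(S) = {b}; new: +{b}
  S→b A: FOLLOW(A) ⊇ FOLLOW(S) ⊇ {$,b}; new: +{$,b}
  FOLLOW(S)={$,b}  FOLLOW(A)={$,b}
round 2: done
  FOLLOW(S)={$,b}  FOLLOW(A)={$,b}

FOLLOW(S) = ["$", "b"]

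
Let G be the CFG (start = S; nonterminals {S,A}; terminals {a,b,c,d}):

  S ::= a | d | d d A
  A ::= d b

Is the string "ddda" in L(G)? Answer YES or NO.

CNF form of G:
  S -> T0 X2 | a | d
  A -> T0 T1
  T0 -> d
  T1 -> b
  X2 -> T0 A

Fill CYK table bottom-up:
  cell(0,0) d: {S,T0}  orig:{S}
  cell(1,1) d: {S,T0}  orig:{S}
  cell(2,2) d: {S,T0}  orig:{S}
  cell(3,3) a: {S}
  cell(0,1) dd: ∅
  cell(1,2) dd: ∅
  cell(2,3) da: ∅
  cell(0,2) ddd: ∅
  cell(1,3) dda: ∅
  cell(0,3) ddda: ∅

S ∉ T[0,3] ⇒ NO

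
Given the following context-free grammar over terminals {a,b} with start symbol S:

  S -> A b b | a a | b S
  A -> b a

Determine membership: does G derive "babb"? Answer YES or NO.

CNF form of G:
  S -> A X2 | T0 S | T1 T1
  A -> T0 T1
  T0 -> b
  T1 -> a
  X2 -> T0 T0

Fill CYK table bottom-up:
  [0..0]={T0}  "b"  orig:{}
  [1..1]={T1}  "a"  orig:{}
  [2..2]={T0}  "b"  orig:{}
  [3..3]={T0}  "b"  orig:{}
  [0..1]={A}  "ba"
  [1..2]=∅  "ab"
  [2..3]={X2}  "bb"  orig:{}
  [0..2]=∅  "bab"
  [1..3]=∅  "abb"
  [0..3]={S}  "babb"

S ∈ T[0,3] ⇒ YES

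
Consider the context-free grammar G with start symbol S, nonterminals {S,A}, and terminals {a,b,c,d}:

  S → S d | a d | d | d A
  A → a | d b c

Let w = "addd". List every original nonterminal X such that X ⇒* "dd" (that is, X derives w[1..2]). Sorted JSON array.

Convert to CNF:
  S -> S T0 | T0 A | T3 T0 | d
  A -> T0 X4 | a
  T0 -> d
  T1 -> b
  T2 -> c
  T3 -> a
  X4 -> T1 T2

Fill CYK table bottom-up, restricted to cells inside w[1..2]:
  cell(1,1) d: {S,T0}  orig:{S}
  cell(2,2) d: {S,T0}  orig:{S}
  cell(1,2) dd: {S}

Original NTs in T[1,2] deriving "dd": ["S"]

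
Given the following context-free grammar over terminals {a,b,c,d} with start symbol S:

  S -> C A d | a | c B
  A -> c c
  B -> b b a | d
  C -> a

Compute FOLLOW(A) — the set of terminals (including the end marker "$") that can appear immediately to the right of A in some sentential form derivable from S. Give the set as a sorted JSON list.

Compute FIRST by fixpoint:
iter 1:
  A via A→c c: +{c}
  B via B→b b a: +{b}
  B via B→d: +{d}
  C via C→a: +{a}
  S via S→C A d: +{a}
  S via S→c B: +{c}
  FIRST[S]={a,c}  FIRST[A]={c}  FIRST[B]={b,d}  FIRST[C]={a}
iter 2: — fixpoint
  FIRST[S]={a,c}  FIRST[A]={c}  FIRST[B]={b,d}  FIRST[C]={a}

FOLLOW iteration:
FOLLOW(S) := {$}
[1]
  S→C A d: FOLLOW(C) ⊇ FIRST(A) = {c}; new: +{c}
  S→C A d: FOLLOW(A) ⊇ FIRST(d) = {d}; new: +{d}
  S→c B: FOLLOW(B) ⊇ FOLLOW(S) ⊇ {$}; new: +{$}
  S: {$}  A: {d}  B: {$}  C: {c}
[2] (no change)
  S: {$}  A: {d}  B: {$}  C: {c}

FOLLOW(A) = ["d"]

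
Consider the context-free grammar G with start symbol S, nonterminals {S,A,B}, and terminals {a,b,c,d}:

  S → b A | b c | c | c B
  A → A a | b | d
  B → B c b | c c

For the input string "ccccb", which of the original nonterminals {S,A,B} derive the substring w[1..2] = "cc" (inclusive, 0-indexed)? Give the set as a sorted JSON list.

Convert to CNF:
  S -> T1 B | T2 A | T2 T1 | c
  A -> A T0 | b | d
  B -> B X3 | T1 T1
  T0 -> a
  T1 -> c
  T2 -> b
  X3 -> T1 T2

CYK fill (cells [i..j] with 1 ≤ i ≤ j ≤ 2 only):
  [1..1]={S,T1}  "c"  orig:{S}
  [2..2]={S,T1}  "c"  orig:{S}
  [1..2]={B}  "cc"

Original NTs in T[1,2] deriving "cc": ["B"]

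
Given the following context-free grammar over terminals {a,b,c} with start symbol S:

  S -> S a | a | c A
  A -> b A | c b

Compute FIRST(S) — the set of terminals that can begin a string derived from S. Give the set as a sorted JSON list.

FIRST sets, iterate to fixpoint:
pass 1:
  A via A→b A: +{b}
  A via A→c b: +{c}
  S via S→a: +{a}
  S via S→c A: +{c}
  S: {a,c}  A: {b,c}
pass 2: done
  S: {a,c}  A: {b,c}

FIRST(S) = ["a", "c"]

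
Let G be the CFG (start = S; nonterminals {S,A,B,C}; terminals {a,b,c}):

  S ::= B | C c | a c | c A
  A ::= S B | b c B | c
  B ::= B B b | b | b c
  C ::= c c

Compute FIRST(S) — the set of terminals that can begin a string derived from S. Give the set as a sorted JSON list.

FIRST iteration:
[1]
  A via A→b c B: +{b}
  A via A→c: +{c}
  B via B→b: +{b}
  C via C→c c: +{c}
  S via S→B: +{b}
  S via S→C c: +{c}
  S via S→a c: +{a}
  S: {a,b,c}  A: {b,c}  B: {b}  C: {c}
[2]
  A via A→S B: +{a}
  S: {a,b,c}  A: {a,b,c}  B: {b}  C: {c}
[3] (stable)
  S: {a,b,c}  A: {a,b,c}  B: {b}  C: {c}

FIRST(S) = ["a", "b", "c"]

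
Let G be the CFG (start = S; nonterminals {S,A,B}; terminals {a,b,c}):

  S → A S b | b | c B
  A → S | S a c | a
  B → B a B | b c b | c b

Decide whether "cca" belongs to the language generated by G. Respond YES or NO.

Convert to CNF:
  S -> A X7 | T2 B | b
  A -> A X3 | S X4 | T2 B | a | b
  B -> B X5 | T0 X6 | T2 T0
  T0 -> b
  T1 -> a
  T2 -> c
  X3 -> S T0
  X4 -> T1 T2
  X5 -> T1 B
  X6 -> T2 T0
  X7 -> S T0

Fill CYK table bottom-up:
  cell(0,0) c: {T2}  orig:{}
  cell(1,1) c: {T2}  orig:{}
  cell(2,2) a: {A,T1}  orig:{A}
  cell(0,1) cc: ∅
  cell(1,2) ca: ∅
  cell(0,2) cca: ∅

S ∉ T[0,2] ⇒ NO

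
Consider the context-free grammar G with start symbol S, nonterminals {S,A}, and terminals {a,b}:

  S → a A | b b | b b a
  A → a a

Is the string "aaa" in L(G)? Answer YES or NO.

CNF form of G:
  S -> T0 A | T1 T1 | T1 X2
  A -> T0 T0
  T0 -> a
  T1 -> b
  X2 -> T1 T0

Fill CYK table bottom-up:
  cell(0,0) a: {T0}  orig:{}
  cell(1,1) a: {T0}  orig:{}
  cell(2,2) a: {T0}  orig:{}
  cell(0,1) aa: {A}
  cell(1,2) aa: {A}
  cell(0,2) aaa: {S}

S ∈ T[0,2] ⇒ YES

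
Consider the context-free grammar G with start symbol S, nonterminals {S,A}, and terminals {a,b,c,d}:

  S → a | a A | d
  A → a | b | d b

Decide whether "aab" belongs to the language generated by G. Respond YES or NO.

CNF form of G:
  S -> T2 A | a | d
  A -> T0 T1 | a | b
  T0 -> d
  T1 -> b
  T2 -> a

Fill CYK table bottom-up:
  T[0,0] 'a' = {A,S,T2}  orig:{A,S}
  T[1,1] 'a' = {A,S,T2}  orig:{A,S}
  T[2,2] 'b' = {A,T1}  orig:{A}
  T[0,1] 'aa' = {S}
  T[1,2] 'ab' = {S}
  T[0,2] 'aab' = ∅

S ∉ T[0,2] ⇒ NO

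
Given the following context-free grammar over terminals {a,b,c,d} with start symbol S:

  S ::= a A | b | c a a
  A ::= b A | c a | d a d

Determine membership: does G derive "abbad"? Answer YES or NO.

CNF form of G:
  S -> T1 X5 | T2 A | b
  A -> T0 A | T1 T2 | T3 X4
  T0 -> b
  T1 -> c
  T2 -> a
  T3 -> d
  X4 -> T2 T3
  X5 -> T2 T2

Fill CYK table bottom-up:
  [0..0]={T2}  "a"  orig:{}
  [1..1]={S,T0}  "b"  orig:{S}
  [2..2]={S,T0}  "b"  orig:{S}
  [3..3]={T2}  "a"  orig:{}
  [4..4]={T3}  "d"  orig:{}
  [0..1]=∅  "ab"
  [1..2]=∅  "bb"
  [2..3]=∅  "ba"
  [3..4]={X4}  "ad"  orig:{}
  [0..2]=∅  "abb"
  [1..3]=∅  "bba"
  [2..4]=∅  "bad"
  [0..3]=∅  "abba"
  [1..4]=∅  "bbad"
  [0..4]=∅  "abbad"

S ∉ T[0,4] ⇒ NO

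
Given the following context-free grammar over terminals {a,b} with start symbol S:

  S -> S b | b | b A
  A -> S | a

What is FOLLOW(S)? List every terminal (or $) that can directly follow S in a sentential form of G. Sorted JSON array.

Compute FIRST by fixpoint:
[1]
  A via A→a: +{a}
  S via S→b: +{b}
  S: {b}  A: {a}
[2]
  A via A→S: +{b}
  S: {b}  A: {a,b}
[3] (stable)
  S: {b}  A: {a,b}

FOLLOW sets:
seed FOLLOW(S) with $
iter 1:
  S→S b: FOLLOW(S) ⊇ FIRST(b) = {b}; new: +{b}
  S→b A: FOLLOW(A) ⊇ FOLLOW(S) ⊇ {$,b}; new: +{$,b}
  FOLLOW(S)={$,b}  FOLLOW(A)={$,b}
iter 2: (stable)
  FOLLOW(S)={$,b}  FOLLOW(A)={$,b}

FOLLOW(S) = ["$", "b"]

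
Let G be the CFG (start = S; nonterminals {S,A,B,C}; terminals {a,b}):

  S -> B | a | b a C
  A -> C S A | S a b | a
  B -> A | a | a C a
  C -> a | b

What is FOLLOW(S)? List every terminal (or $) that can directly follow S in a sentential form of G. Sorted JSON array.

Compute FIRST by fixpoint:
[1]
  A via A→a: +{a}
  B via B→A: +{a}
  C via C→a: +{a}
  C via C→b: +{b}
  S via S→B: +{a}
  S via S→b a C: +{b}
  FIRST(S)={a,b}  FIRST(A)={a}  FIRST(B)={a}  FIRST(C)={a,b}
[2]
  A via A→C S A: +{b}
  B via B→A: +{b}
  FIRST(S)={a,b}  FIRST(A)={a,b}  FIRST(B)={a,b}  FIRST(C)={a,b}
[3] — fixpoint
  FIRST(S)={a,b}  FIRST(A)={a,b}  FIRST(B)={a,b}  FIRST(C)={a,b}

FOLLOW iteration:
FOLLOW(S) := {$}
iter 1:
  A→C S A: FOLLOW(C) ⊇ FIRST(S) = {a,b}; new: +{a,b}
  A→C S A: FOLLOW(S) ⊇ FIRST(A) = {a,b}; new: +{a,b}
  S→B: FOLLOW(B) ⊇ FOLLOW(S) ⊇ {$,a,b}; new: +{$,a,b}
  S→b a C: FOLLOW(C) ⊇ FOLLOW(S) ⊇ {$,a,b}; new: +{$}
  FOLLOW[S]={$,a,b}  FOLLOW[A]={}  FOLLOW[B]={$,a,b}  FOLLOW[C]={$,a,b}
iter 2:
  B→A: FOLLOW(A) ⊇ FOLLOW(B) ⊇ {$,a,b}; new: +{$,a,b}
  FOLLOW[S]={$,a,b}  FOLLOW[A]={$,a,b}  FOLLOW[B]={$,a,b}  FOLLOW[C]={$,a,b}
iter 3: done
  FOLLOW[S]={$,a,b}  FOLLOW[A]={$,a,b}  FOLLOW[B]={$,a,b}  FOLLOW[C]={$,a,b}

FOLLOW(S) = ["$", "a", "b"]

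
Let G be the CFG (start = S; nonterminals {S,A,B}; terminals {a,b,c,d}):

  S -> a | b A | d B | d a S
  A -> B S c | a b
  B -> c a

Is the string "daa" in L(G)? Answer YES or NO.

CNF form of G:
  S -> T2 A | T3 B | T3 X5 | a
  A -> B X4 | T1 T2
  B -> T0 T1
  T0 -> c
  T1 -> a
  T2 -> b
  T3 -> d
  X4 -> S T0
  X5 -> T1 S

Fill CYK table bottom-up:
  [0..0]={T3}  "d"  orig:{}
  [1..1]={S,T1}  "a"  orig:{S}
  [2..2]={S,T1}  "a"  orig:{S}
  [0..1]=∅  "da"
  [1..2]={X5}  "aa"  orig:{}
  [0..2]={S}  "daa"

S ∈ T[0,2] ⇒ YES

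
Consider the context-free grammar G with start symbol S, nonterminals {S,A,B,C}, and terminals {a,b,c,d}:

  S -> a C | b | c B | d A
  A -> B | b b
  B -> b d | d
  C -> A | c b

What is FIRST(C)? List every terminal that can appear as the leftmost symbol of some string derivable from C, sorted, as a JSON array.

FIRST sets, iterate to fixpoint:
round 1:
  A via A→b b: +{b}
  B via B→b d: +{b}
  B via B→d: +{d}
  C via C→A: +{b}
  C via C→c b: +{c}
  S via S→a C: +{a}
  S via S→b: +{b}
  S via S→c B: +{c}
  S via S→d A: +{d}
  S: {a,b,c,d}  A: {b}  B: {b,d}  C: {b,c}
round 2:
  A via A→B: +{d}
  C via C→A: +{d}
  S: {a,b,c,d}  A: {b,d}  B: {b,d}  C: {b,c,d}
round 3: (no change)
  S: {a,b,c,d}  A: {b,d}  B: {b,d}  C: {b,c,d}

FIRST(C) = ["b", "c", "d"]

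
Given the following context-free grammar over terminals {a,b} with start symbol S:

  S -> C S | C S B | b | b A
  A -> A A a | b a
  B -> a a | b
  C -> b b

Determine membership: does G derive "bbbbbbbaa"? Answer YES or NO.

CNF form of G:
  S -> C S | C X3 | T1 A | b
  A -> A X2 | T1 T0
  B -> T0 T0 | b
  C -> T1 T1
  T0 -> a
  T1 -> b
  X2 -> A T0
  X3 -> S B

CYK table (by increasing span):
  cell(0,0) b: {B,S,T1}  orig:{B,S}
  cell(1,1) b: {B,S,T1}  orig:{B,S}
  cell(2,2) b: {B,S,T1}  orig:{B,S}
  cell(3,3) b: {B,S,T1}  orig:{B,S}
  cell(4,4) b: {B,S,T1}  orig:{B,S}
  cell(5,5) b: {B,S,T1}  orig:{B,S}
  cell(6,6) b: {B,S,T1}  orig:{B,S}
  cell(7,7) a: {T0}  orig:{}
  cell(8,8) a: {T0}  orig:{}
  cell(0,1) bb: {C,X3}  orig:{C}
  cell(1,2) bb: {C,X3}  orig:{C}
  cell(2,3) bb: {C,X3}  orig:{C}
  cell(3,4) bb: {C,X3}  orig:{C}
  cell(4,5) bb: {C,X3}  orig:{C}
  cell(5,6) bb: {C,X3}  orig:{C}
  cell(6,7) ba: {A}
  cell(7,8) aa: {B}
  cell(0,2) bbb: {S}
  cell(1,3) bbb: {S}
  cell(2,4) bbb: {S}
  cell(3,5) bbb: {S}
  cell(4,6) bbb: {S}
  cell(5,7) bba: {S}
  cell(6,8) baa: {X2,X3}  orig:{}
  cell(0,3) bbbb: {S,X3}  orig:{S}
  cell(1,4) bbbb: {S,X3}  orig:{S}
  cell(2,5) bbbb: {S,X3}  orig:{S}
  cell(3,6) bbbb: {S,X3}  orig:{S}
  cell(4,7) bbba: ∅
  cell(5,8) bbaa: ∅
  cell(0,4) bbbbb: {S,X3}  orig:{S}
  cell(1,5) bbbbb: {S,X3}  orig:{S}
  cell(2,6) bbbbb: {S,X3}  orig:{S}
  cell(3,7) bbbba: {S}
  cell(4,8) bbbaa: {S,X3}  orig:{S}
  cell(0,5) bbbbbb: {S,X3}  orig:{S}
  cell(1,6) bbbbbb: {S,X3}  orig:{S}
  cell(2,7) bbbbba: ∅
  cell(3,8) bbbbaa: {X3}  orig:{}
  cell(0,6) bbbbbbb: {S,X3}  orig:{S}
  cell(1,7) bbbbbba: {S}
  cell(2,8) bbbbbaa: {S,X3}  orig:{S}
  cell(0,7) bbbbbbba: ∅
  cell(1,8) bbbbbbaa: {S,X3}  orig:{S}
  cell(0,8) bbbbbbbaa: {S,X3}  orig:{S}

S ∈ T[0,8] ⇒ YES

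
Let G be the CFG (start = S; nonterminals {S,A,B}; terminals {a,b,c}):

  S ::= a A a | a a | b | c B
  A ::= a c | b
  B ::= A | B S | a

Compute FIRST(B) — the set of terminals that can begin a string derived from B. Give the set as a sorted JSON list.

Compute FIRST by fixpoint:
[1]
  A via A→a c: +{a}
  A via A→b: +{b}
  B via B→A: +{a,b}
  S via S→a A a: +{a}
  S via S→b: +{b}
  S via S→c B: +{c}
  S: {a,b,c}  A: {a,b}  B: {a,b}
[2] done
  S: {a,b,c}  A: {a,b}  B: {a,b}

FIRST(B) = ["a", "b"]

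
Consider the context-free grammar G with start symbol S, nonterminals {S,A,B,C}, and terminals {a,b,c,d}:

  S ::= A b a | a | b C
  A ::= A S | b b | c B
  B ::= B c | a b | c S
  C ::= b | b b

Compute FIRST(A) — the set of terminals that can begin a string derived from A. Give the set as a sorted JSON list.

Compute FIRST by fixpoint:
round 1:
  A via A→b b: +{b}
  A via A→c B: +{c}
  B via B→a b: +{a}
  B via B→c S: +{c}
  C via C→b: +{b}
  S via S→A b a: +{b,c}
  S via S→a: +{a}
  S: {a,b,c}  A: {b,c}  B: {a,c}  C: {b}
round 2: (no change)
  S: {a,b,c}  A: {b,c}  B: {a,c}  C: {b}

FIRST(A) = ["b", "c"]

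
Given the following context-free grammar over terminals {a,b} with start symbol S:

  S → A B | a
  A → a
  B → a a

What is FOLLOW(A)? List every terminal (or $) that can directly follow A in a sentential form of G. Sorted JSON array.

FIRST iteration:
[1]
  A via A→a: +{a}
  B via B→a a: +{a}
  S via S→A B: +{a}
  FIRST(S)={a}  FIRST(A)={a}  FIRST(B)={a}
[2] — fixpoint
  FIRST(S)={a}  FIRST(A)={a}  FIRST(B)={a}

FOLLOW iteration:
FOLLOW(S) := {$}
iter 1:
  S→A B: FOLLOW(A) ⊇ FIRST(B) = {a}; new: +{a}
  S→A B: FOLLOW(B) ⊇ FOLLOW(S) ⊇ {$}; new: +{$}
  S: {$}  A: {a}  B: {$}
iter 2: (stable)
  S: {$}  A: {a}  B: {$}

FOLLOW(A) = ["a"]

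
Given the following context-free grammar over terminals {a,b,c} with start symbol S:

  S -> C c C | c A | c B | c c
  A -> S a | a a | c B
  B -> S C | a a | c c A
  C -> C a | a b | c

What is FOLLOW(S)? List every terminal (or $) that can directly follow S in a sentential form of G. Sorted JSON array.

Compute FIRST by fixpoint:
iter 1:
  A via A→a a: +{a}
  A via A→c B: +{c}
  B via B→a a: +{a}
  B via B→c c A: +{c}
  C via C→a b: +{a}
  C via C→c: +{c}
  S via S→C c C: +{a,c}
  FIRST[S]={a,c}  FIRST[A]={a,c}  FIRST[B]={a,c}  FIRST[C]={a,c}
iter 2: — fixpoint
  FIRST[S]={a,c}  FIRST[A]={a,c}  FIRST[B]={a,c}  FIRST[C]={a,c}

FOLLOW sets:
FOLLOW(S) := {$}
iter 1:
  A→S a: FOLLOW(S) ⊇ FIRST(a) = {a}; new: +{a}
  B→S C: FOLLOW(S) ⊇ FIRST(C) = {a,c}; new: +{c}
  C→C a: FOLLOW(C) ⊇ FIRST(a) = {a}; new: +{a}
  S→C c C: FOLLOW(C) ⊇ FIRST(c) = {c}; new: +{c}
  S→C c C: FOLLOW(C) ⊇ FOLLOW(S) ⊇ {$,a,c}; new: +{$}
  S→c A: FOLLOW(A) ⊇ FOLLOW(S) ⊇ {$,a,c}; new: +{$,a,c}
  S→c B: FOLLOW(B) ⊇ FOLLOW(S) ⊇ {$,a,c}; new: +{$,a,c}
  FOLLOW(S)={$,a,c}  FOLLOW(A)={$,a,c}  FOLLOW(B)={$,a,c}  FOLLOW(C)={$,a,c}
iter 2: done
  FOLLOW(S)={$,a,c}  FOLLOW(A)={$,a,c}  FOLLOW(B)={$,a,c}  FOLLOW(C)={$,a,c}

FOLLOW(S) = ["$", "a", "c"]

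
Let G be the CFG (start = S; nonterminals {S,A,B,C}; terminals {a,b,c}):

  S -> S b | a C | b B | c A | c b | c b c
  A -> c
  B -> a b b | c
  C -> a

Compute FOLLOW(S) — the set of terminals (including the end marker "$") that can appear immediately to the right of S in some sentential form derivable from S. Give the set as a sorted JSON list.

FIRST sets, iterate to fixpoint:
pass 1:
  A via A→c: +{c}
  B via B→a b b: +{a}
  B via B→c: +{c}
  C via C→a: +{a}
  S via S→a C: +{a}
  S via S→b B: +{b}
  S via S→c A: +{c}
  S: {a,b,c}  A: {c}  B: {a,c}  C: {a}
pass 2: (stable)
  S: {a,b,c}  A: {c}  B: {a,c}  C: {a}

Compute FOLLOW by fixpoint:
initialize: $ ∈ FOLLOW(S)
iter 1:
  S→S b: FOLLOW(S) ⊇ FIRST(b) = {b}; new: +{b}
  S→a C: FOLLOW(C) ⊇ FOLLOW(S) ⊇ {$,b}; new: +{$,b}
  S→b B: FOLLOW(B) ⊇ FOLLOW(S) ⊇ {$,b}; new: +{$,b}
  S→c A: FOLLOW(A) ⊇ FOLLOW(S) ⊇ {$,b}; new: +{$,b}
  FOLLOW(S)={$,b}  FOLLOW(A)={$,b}  FOLLOW(B)={$,b}  FOLLOW(C)={$,b}
iter 2: done
  FOLLOW(S)={$,b}  FOLLOW(A)={$,b}  FOLLOW(B)={$,b}  FOLLOW(C)={$,b}

FOLLOW(S) = ["$", "b"]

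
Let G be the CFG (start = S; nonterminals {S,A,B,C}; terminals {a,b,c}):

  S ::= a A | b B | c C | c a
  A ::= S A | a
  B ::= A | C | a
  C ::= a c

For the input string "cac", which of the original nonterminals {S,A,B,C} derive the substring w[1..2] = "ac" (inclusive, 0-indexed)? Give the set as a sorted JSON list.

Convert to CNF:
  S -> T0 A | T1 C | T1 T0 | T2 B
  A -> S A | a
  B -> S A | T0 T1 | a
  C -> T0 T1
  T0 -> a
  T1 -> c
  T2 -> b

CYK table (by increasing span) (cells [i..j] with 1 ≤ i ≤ j ≤ 2 only):
  [1..1]={A,B,T0}  "a"  orig:{A,B}
  [2..2]={T1}  "c"  orig:{}
  [1..2]={B,C}  "ac"

Original NTs in T[1,2] deriving "ac": ["B", "C"]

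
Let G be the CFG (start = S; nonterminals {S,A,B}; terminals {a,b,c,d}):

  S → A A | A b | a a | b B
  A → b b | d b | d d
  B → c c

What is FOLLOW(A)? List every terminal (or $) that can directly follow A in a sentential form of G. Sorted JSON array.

Compute FIRST by fixpoint:
[1]
  A via A→b b: +{b}
  A via A→d b: +{d}
  B via B→c c: +{c}
  S via S→A A: +{b,d}
  S via S→a a: +{a}
  FIRST(S)={a,b,d}  FIRST(A)={b,d}  FIRST(B)={c}
[2] (no change)
  FIRST(S)={a,b,d}  FIRST(A)={b,d}  FIRST(B)={c}

FOLLOW iteration:
seed FOLLOW(S) with $
iter 1:
  S→A A: FOLLOW(A) ⊇ FIRST(A) = {b,d}; new: +{b,d}
  S→A A: FOLLOW(A) ⊇ FOLLOW(S) ⊇ {$}; new: +{$}
  S→b B: FOLLOW(B) ⊇ FOLLOW(S) ⊇ {$}; new: +{$}
  FOLLOW(S)={$}  FOLLOW(A)={$,b,d}  FOLLOW(B)={$}
iter 2: done
  FOLLOW(S)={$}  FOLLOW(A)={$,b,d}  FOLLOW(B)={$}

FOLLOW(A) = ["$", "b", "d"]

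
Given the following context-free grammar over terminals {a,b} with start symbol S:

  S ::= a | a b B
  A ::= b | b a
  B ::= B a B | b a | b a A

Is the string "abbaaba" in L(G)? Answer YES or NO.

Convert to CNF:
  S -> T1 X4 | a
  A -> T0 T1 | b
  B -> B X2 | T0 T1 | T0 X3
  T0 -> b
  T1 -> a
  X2 -> T1 B
  X3 -> T1 A
  X4 -> T0 B

CYK table (by increasing span):
  [0..0]={S,T1}  "a"  orig:{S}
  [1..1]={A,T0}  "b"  orig:{A}
  [2..2]={A,T0}  "b"  orig:{A}
  [3..3]={S,T1}  "a"  orig:{S}
  [4..4]={S,T1}  "a"  orig:{S}
  [5..5]={A,T0}  "b"  orig:{A}
  [6..6]={S,T1}  "a"  orig:{S}
  [0..1]={X3}  "ab"  orig:{}
  [1..2]=∅  "bb"
  [2..3]={A,B}  "ba"
  [3..4]=∅  "aa"
  [4..5]={X3}  "ab"  orig:{}
  [5..6]={A,B}  "ba"
  [0..2]=∅  "abb"
  [1..3]={X4}  "bba"  orig:{}
  [2..4]=∅  "baa"
  [3..5]=∅  "aab"
  [4..6]={X2,X3}  "aba"  orig:{}
  [0..3]={S}  "abba"
  [1..4]=∅  "bbaa"
  [2..5]=∅  "baab"
  [3..6]=∅  "aaba"
  [0..4]=∅  "abbaa"
  [1..5]=∅  "bbaab"
  [2..6]={B}  "baaba"
  [0..5]=∅  "abbaab"
  [1..6]={X4}  "bbaaba"  orig:{}
  [0..6]={S}  "abbaaba"

S ∈ T[0,6] ⇒ YES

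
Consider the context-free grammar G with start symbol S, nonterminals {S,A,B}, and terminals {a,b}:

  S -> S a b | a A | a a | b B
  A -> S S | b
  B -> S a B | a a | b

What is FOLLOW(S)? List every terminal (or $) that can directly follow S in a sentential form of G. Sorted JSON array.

FIRST sets, iterate to fixpoint:
pass 1:
  A via A→b: +{b}
  B via B→a a: +{a}
  B via B→b: +{b}
  S via S→a A: +{a}
  S via S→b B: +{b}
  FIRST[S]={a,b}  FIRST[A]={b}  FIRST[B]={a,b}
pass 2:
  A via A→S S: +{a}
  FIRST[S]={a,b}  FIRST[A]={a,b}  FIRST[B]={a,b}
pass 3: done
  FIRST[S]={a,b}  FIRST[A]={a,b}  FIRST[B]={a,b}

FOLLOW iteration:
FOLLOW(S) := {$}
iter 1:
  A→S S: FOLLOW(S) ⊇ FIRST(S) = {a,b}; new: +{a,b}
  S→a A: FOLLOW(A) ⊇ FOLLOW(S) ⊇ {$,a,b}; new: +{$,a,b}
  S→b B: FOLLOW(B) ⊇ FOLLOW(S) ⊇ {$,a,b}; new: +{$,a,b}
  S: {$,a,b}  A: {$,a,b}  B: {$,a,b}
iter 2: (stable)
  S: {$,a,b}  A: {$,a,b}  B: {$,a,b}

FOLLOW(S) = ["$", "a", "b"]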